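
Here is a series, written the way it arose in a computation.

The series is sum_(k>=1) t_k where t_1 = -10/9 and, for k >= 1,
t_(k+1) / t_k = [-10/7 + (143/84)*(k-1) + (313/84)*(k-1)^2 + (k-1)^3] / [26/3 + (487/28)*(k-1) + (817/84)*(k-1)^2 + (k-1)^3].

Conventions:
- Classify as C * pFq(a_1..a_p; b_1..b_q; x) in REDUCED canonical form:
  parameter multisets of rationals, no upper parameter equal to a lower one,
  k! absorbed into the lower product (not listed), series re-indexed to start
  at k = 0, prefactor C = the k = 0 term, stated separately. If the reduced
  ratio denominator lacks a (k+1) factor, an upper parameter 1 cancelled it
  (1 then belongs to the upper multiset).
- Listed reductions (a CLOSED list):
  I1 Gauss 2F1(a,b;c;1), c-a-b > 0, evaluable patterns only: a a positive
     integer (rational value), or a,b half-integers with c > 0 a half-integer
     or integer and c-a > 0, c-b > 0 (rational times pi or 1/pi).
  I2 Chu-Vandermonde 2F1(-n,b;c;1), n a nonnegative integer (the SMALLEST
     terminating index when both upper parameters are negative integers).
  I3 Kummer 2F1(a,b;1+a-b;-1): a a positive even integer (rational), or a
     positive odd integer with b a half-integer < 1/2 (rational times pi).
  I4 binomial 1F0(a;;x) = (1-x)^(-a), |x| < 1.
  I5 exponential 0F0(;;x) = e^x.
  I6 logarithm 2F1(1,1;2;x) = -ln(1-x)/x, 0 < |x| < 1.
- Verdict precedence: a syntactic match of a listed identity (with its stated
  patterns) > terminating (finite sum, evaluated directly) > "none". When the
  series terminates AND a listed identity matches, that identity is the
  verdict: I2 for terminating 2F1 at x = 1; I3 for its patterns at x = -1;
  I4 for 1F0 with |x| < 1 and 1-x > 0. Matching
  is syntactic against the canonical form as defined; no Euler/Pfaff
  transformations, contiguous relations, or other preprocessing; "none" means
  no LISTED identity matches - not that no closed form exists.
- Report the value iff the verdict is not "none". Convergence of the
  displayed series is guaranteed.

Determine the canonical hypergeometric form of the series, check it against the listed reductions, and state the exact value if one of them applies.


Prefactor -10/9, argument 1: 2F1 with upper {-5/12, 3} over lower {91/12}. Verdict: Gauss's theorem (I1) matches (x = 1: the Gamma ratio telescopes since c-a-b = 5 > 0 and a = 3 in Z>0). Exact value: -291115/326592.

The tell: from the first term -10/9: roots of the ratio polynomials (C = -10/9) are the negated parameters.
Term ratio: r(k) = 1 * (k-5/12) (k+3) / [(k+91/12) (k+1)] - rational in k. x = 1; t_0 = -10/9; negate the roots.


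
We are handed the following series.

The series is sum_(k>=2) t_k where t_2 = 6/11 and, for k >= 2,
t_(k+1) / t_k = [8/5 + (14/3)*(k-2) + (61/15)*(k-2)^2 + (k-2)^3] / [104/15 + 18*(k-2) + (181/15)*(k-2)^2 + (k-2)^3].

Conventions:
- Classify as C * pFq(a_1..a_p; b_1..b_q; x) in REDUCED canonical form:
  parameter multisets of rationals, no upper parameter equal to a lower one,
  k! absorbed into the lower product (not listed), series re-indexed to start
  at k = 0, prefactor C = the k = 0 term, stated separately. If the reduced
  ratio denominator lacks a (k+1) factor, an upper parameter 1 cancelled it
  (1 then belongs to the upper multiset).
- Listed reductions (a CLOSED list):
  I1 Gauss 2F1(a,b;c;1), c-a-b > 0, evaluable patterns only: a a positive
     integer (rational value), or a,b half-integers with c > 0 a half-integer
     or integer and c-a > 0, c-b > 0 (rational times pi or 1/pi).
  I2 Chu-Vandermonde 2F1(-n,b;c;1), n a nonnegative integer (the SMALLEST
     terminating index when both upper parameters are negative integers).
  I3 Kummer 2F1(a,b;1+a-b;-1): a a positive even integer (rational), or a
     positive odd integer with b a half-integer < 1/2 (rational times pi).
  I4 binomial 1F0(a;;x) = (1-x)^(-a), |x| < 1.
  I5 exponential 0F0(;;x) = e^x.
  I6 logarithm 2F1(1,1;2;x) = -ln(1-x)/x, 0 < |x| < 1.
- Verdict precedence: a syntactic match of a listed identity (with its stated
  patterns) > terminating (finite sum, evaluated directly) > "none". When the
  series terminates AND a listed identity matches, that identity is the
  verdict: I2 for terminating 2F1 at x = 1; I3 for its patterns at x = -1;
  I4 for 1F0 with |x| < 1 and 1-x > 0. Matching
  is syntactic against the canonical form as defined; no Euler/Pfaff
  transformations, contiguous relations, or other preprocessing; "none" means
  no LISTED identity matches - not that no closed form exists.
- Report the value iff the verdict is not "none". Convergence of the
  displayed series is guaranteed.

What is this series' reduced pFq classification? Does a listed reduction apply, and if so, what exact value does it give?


Prefactor 6/11, argument 1: 2F1 with upper {1, 12/5} over lower {52/5}. Verdict: Gauss's theorem (I1) fires (x = 1: the Gamma ratio telescopes since c-a-b = 7 > 0 and a = 1 in Z>0). Its exact value is 282/385.

Key step: from the first term 6/11: cancel k + 2/3 from the displayed ratio first; then C = 6/11.
Step ratio: r(k) = 1 * (k+1) (k+12/5) / [(k+52/5) (k+1)] - rational in k. x = 1; t_0 = 6/11; negate the roots.


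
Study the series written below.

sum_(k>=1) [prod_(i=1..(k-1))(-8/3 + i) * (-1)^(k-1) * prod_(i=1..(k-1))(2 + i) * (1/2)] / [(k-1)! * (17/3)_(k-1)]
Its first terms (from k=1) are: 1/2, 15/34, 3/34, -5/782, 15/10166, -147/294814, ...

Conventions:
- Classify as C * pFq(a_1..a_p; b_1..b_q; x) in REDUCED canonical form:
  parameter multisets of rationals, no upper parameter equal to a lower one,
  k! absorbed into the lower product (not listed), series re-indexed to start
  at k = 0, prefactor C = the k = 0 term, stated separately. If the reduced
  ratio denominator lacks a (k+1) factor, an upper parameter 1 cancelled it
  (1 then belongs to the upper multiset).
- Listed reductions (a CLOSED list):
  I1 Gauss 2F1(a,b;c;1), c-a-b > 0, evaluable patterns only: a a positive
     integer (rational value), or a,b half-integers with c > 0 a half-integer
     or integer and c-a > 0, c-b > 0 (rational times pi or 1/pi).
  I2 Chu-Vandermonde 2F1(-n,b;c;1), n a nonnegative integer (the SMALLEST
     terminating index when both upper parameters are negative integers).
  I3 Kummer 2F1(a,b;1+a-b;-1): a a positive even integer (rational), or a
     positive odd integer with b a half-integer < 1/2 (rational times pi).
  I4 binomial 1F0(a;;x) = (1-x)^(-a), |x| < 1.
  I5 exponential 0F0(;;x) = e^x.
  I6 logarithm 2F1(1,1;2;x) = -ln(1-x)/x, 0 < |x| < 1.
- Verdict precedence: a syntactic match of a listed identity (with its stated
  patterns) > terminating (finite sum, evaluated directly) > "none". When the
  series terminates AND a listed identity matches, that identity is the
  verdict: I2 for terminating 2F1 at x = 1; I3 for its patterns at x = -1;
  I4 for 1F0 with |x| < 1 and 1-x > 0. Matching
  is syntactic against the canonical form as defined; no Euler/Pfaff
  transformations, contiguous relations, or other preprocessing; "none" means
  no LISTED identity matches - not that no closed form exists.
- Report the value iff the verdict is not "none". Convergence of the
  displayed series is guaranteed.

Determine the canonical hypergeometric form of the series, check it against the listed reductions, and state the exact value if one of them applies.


This is 1/2 * 2F1(-5/3, 3; 17/3; -1) in reduced canonical form. Verdict: none (x = -1): each listed identity misses the multisets {-5/3, 3} ; {17/3}.

Key observation: t_0 being 1/2, the running product (C = 1/2, x = -1) telescopes to a rising factorial.
Adjacent-term ratio: r(k) = (-1) * (k-5/3) (k+3) / [(k+17/3) (k+1)] - rational in k. x = (-1); t_0 = 1/2; negate the roots.


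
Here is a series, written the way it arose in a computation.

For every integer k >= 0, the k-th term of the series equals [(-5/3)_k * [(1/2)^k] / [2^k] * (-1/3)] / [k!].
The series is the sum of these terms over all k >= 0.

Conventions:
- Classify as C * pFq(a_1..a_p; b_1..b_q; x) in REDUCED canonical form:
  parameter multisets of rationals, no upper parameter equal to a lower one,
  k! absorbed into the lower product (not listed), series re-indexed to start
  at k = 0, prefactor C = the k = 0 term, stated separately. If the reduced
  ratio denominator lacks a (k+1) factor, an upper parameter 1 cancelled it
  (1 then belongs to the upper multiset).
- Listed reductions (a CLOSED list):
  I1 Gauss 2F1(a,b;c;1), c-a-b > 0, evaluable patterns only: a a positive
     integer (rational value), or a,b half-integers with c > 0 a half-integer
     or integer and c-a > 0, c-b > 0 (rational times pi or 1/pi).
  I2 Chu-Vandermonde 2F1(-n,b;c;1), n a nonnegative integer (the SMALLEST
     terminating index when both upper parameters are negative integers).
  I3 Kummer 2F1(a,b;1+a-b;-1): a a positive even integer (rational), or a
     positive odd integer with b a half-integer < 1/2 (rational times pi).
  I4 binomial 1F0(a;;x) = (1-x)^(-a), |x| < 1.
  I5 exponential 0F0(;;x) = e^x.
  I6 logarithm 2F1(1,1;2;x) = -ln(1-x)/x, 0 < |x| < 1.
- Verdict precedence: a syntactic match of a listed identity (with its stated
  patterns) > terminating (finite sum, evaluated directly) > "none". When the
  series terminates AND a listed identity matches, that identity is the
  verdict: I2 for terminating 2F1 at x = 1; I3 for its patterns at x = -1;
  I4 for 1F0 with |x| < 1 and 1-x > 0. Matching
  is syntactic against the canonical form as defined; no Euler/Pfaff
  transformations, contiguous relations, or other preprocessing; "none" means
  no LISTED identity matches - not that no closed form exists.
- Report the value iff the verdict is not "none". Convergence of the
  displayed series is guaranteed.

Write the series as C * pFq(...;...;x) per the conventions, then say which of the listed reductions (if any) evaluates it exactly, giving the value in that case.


Prefactor -1/3, argument 1/4: 1F0 with upper {-5/3} over lower {-}. Verdict (x = 1/4): the binomial series (I4) applies (the 1F0 binomial series: exponent 5/3, x = 1/4). Value: (-1/3) * (3/4)^(5/3).

The tell: with t_0 = -1/3, the two k-th powers (C = -1/3, x = 1/4) combine into one argument.
Step ratio: r(k) = (1/4) * (k-5/3) / [(k+1)] - rational in k. x = (1/4); t_0 = -1/3; negate the roots.


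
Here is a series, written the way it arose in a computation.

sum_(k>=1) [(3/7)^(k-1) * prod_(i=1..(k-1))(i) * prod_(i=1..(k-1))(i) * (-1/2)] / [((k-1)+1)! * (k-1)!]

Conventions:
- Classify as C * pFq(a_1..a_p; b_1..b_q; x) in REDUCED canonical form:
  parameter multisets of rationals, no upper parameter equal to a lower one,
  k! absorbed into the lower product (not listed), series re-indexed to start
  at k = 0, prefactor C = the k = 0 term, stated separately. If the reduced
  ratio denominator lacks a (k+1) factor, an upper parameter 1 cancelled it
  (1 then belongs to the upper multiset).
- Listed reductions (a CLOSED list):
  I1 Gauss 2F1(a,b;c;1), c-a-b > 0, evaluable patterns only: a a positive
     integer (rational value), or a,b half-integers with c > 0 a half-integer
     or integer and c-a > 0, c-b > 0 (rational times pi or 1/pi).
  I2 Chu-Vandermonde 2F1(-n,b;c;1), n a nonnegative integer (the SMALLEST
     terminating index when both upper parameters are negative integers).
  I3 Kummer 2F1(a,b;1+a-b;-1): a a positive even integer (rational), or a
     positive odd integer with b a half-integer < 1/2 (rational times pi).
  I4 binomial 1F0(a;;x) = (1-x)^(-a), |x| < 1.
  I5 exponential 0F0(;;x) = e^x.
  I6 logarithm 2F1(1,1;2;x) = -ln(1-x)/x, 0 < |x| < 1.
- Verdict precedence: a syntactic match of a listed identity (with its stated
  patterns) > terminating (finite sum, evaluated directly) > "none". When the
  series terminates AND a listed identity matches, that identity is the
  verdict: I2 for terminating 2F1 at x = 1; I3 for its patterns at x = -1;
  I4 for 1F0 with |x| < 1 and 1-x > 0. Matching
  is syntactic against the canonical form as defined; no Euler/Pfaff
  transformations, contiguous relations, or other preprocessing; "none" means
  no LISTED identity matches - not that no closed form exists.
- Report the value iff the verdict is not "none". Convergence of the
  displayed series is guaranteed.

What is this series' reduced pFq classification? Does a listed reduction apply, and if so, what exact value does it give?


Classification (C = -1/2): 2F1 with upper {1, 1}, lower {2}, argument x = 3/7. Verdict at x = 3/7: the I6 logarithm reduction matches (the logarithm: parameters (1,1;2), x = 3/7). Value: (7/6) * ln(4/7).

First insight: t_0 being -1/2, the denominator's factorial ratio (C = -1/2, x = 3/7) is a lower Pochhammer.
Ratio: r(k) = (3/7) * (k+1) (k+1) / [(k+2) (k+1)] ; factor over Q: parameters, x = (3/7), and C = -1/2.


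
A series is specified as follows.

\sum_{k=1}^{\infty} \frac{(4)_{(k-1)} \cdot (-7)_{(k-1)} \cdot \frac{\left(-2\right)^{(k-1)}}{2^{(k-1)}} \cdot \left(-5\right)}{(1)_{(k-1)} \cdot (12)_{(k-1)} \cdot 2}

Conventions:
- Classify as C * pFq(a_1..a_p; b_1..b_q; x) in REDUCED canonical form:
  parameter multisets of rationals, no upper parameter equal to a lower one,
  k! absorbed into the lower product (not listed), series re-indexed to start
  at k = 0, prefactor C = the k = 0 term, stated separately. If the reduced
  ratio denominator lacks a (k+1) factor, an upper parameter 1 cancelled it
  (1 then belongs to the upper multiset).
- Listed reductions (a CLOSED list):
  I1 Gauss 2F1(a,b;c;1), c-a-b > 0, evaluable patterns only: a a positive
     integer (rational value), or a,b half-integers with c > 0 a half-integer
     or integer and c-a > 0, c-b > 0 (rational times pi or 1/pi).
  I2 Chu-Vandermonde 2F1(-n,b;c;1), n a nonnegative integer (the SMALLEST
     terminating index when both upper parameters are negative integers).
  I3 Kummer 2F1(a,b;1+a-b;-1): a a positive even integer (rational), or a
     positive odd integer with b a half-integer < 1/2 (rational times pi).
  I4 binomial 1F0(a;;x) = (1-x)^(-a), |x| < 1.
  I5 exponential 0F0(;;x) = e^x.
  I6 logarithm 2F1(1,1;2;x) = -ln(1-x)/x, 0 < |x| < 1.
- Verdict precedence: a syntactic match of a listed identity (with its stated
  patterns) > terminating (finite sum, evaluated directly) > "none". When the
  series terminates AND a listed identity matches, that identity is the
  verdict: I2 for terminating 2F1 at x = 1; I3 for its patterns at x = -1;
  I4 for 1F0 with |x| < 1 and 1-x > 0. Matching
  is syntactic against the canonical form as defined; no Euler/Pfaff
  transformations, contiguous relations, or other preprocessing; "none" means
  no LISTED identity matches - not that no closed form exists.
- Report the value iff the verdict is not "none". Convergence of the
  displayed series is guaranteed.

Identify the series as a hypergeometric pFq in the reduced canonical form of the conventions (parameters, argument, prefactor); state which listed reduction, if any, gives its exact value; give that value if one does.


Prefactor -\frac{5}{2}, argument -1: 2F1 with upper {-7, 4} over lower {12}. Verdict: this is the Kummer evaluation I3 (x = -1; c = 12 equals 1+a-b for upper {-7, 4}: listed pattern). Sum: -\frac{275}{12}.

The tell: with t_0 = -\frac{5}{2}, the constant factors (C = -5/2, x = -1) combine into one prefactor.
Term ratio: r(k) = -1 * (k-7) (k+4) / [(k+12) (k+1)] - rational in k. x = -1; t_0 = -\frac{5}{2}; negate the roots.


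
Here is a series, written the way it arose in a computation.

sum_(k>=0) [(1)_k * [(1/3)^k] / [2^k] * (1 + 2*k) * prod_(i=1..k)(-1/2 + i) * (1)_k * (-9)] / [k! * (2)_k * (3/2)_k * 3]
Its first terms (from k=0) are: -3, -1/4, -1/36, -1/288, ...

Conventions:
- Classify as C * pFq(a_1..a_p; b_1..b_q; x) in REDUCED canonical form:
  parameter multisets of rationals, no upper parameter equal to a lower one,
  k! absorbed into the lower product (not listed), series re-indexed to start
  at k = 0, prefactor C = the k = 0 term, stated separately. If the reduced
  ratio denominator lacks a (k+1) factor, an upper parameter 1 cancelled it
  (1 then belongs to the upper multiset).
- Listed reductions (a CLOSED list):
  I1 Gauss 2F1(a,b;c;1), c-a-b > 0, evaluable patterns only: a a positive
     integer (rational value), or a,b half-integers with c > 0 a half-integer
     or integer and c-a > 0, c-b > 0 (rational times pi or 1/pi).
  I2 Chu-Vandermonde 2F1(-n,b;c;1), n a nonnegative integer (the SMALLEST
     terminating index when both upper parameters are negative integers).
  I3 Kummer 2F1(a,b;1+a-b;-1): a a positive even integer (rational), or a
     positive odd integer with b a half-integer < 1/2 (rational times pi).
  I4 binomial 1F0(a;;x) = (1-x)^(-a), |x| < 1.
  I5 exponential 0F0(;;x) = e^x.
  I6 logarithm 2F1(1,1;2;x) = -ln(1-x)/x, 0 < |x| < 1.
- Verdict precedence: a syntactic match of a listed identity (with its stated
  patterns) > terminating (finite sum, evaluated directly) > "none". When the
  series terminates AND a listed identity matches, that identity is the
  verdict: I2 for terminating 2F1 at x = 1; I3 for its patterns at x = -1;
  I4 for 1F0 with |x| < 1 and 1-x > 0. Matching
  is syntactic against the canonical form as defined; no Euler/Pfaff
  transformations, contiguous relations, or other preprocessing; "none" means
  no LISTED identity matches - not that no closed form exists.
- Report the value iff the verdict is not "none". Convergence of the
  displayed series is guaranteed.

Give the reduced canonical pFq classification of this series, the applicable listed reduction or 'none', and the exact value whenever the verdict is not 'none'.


First insight: x = (1/6) and the constant factors (C = -3) combine into one prefactor.
Step ratio: r(k) = (1/6) * (k+1) (k+1) / [(k+2) (k+1)] ; factor over Q: parameters, x = (1/6), and C = -3.

Canonical form: C = -3 times 2F1 with upper {1, 1}, lower {2}, x = 1/6. Verdict: this is logarithm (I6) (the logarithm: parameters (1,1;2), x = 1/6). Hence: 18 * ln(5/6).


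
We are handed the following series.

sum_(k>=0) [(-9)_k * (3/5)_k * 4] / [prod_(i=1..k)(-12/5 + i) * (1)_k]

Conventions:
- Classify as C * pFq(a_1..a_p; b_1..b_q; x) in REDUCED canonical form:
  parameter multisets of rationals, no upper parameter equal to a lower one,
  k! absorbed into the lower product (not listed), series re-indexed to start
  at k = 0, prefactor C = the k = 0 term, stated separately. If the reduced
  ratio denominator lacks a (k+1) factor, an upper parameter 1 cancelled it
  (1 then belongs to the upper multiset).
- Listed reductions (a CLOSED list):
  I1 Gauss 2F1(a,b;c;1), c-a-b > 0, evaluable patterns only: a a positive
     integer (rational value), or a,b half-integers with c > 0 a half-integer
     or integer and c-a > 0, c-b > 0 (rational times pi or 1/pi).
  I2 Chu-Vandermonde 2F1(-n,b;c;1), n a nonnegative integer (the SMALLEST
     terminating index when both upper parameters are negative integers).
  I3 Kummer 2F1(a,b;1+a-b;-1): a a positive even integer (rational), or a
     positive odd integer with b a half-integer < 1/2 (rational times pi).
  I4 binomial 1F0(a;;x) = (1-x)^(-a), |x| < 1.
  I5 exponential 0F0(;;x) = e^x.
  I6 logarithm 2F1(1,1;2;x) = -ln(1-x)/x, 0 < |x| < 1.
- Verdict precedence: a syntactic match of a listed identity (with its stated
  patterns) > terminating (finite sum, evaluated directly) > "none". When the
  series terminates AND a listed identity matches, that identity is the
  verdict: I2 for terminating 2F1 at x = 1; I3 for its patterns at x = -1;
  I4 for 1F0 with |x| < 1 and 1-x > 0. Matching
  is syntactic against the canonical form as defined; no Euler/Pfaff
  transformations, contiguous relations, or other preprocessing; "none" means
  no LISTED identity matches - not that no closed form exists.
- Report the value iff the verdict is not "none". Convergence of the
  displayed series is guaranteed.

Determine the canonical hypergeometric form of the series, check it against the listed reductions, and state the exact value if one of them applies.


Prefactor 4, argument 1: 2F1 with upper {-9, 3/5} over lower {-7/5}. Verdict: the Chu-Vandermonde identity I2 applies (terminating 2F1 at x = 1 with n = 9, b = 3/5, c = -7/5). Hence: 0.

The tell: t_0 being 4, (1)_k (prefactor 4) is k! itself.
Adjacent-term ratio: r(k) = 1 * (k-9) (k+3/5) / [(k-7/5) (k+1)] - poly over poly, x = 1 from leading terms; C = 4 at k = 0.


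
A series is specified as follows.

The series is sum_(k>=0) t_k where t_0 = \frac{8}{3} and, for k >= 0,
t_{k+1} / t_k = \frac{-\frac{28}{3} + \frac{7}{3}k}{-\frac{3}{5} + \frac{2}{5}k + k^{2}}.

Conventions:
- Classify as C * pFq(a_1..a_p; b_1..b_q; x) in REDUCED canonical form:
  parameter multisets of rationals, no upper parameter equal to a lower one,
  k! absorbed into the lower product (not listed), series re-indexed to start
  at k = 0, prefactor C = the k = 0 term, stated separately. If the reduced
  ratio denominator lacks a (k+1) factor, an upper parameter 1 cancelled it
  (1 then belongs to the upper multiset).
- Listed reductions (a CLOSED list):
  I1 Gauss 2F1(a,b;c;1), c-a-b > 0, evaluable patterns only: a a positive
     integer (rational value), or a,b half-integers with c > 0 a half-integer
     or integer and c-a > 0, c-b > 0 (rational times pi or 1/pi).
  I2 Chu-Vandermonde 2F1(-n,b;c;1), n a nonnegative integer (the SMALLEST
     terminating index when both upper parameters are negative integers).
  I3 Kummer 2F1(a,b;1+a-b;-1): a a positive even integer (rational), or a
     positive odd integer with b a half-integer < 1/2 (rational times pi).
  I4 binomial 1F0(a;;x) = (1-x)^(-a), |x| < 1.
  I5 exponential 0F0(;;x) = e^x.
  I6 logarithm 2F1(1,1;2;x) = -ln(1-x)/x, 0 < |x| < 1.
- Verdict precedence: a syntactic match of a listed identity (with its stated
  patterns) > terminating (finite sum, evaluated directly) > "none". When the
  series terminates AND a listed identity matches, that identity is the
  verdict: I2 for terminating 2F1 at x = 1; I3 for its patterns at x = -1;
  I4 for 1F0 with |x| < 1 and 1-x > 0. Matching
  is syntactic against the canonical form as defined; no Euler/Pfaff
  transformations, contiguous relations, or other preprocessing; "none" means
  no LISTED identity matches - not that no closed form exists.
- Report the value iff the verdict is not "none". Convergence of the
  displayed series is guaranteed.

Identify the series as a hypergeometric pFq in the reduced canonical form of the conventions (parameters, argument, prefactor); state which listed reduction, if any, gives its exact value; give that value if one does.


The series (x = \frac{7}{3}) is 1F1: upper {-4}, lower {-\frac{3}{5}}, prefactor \frac{8}{3}. Verdict: terminating - upper -4 stops the sum at k = 4; the 5 terms are added exactly. Its exact value is -\frac{29623}{2187}.

Structural cue: t_0 = \frac{8}{3} here, and factor the ratio over Q (C = 8/3): negated roots = parameters.
Step ratio: r(k) = \frac{7}{3} * (k-4) / [(k-\frac{3}{5}) (k+1)] - rational in k, leading ratio \frac{7}{3}; with t_0 = \frac{8}{3}, classification follows.


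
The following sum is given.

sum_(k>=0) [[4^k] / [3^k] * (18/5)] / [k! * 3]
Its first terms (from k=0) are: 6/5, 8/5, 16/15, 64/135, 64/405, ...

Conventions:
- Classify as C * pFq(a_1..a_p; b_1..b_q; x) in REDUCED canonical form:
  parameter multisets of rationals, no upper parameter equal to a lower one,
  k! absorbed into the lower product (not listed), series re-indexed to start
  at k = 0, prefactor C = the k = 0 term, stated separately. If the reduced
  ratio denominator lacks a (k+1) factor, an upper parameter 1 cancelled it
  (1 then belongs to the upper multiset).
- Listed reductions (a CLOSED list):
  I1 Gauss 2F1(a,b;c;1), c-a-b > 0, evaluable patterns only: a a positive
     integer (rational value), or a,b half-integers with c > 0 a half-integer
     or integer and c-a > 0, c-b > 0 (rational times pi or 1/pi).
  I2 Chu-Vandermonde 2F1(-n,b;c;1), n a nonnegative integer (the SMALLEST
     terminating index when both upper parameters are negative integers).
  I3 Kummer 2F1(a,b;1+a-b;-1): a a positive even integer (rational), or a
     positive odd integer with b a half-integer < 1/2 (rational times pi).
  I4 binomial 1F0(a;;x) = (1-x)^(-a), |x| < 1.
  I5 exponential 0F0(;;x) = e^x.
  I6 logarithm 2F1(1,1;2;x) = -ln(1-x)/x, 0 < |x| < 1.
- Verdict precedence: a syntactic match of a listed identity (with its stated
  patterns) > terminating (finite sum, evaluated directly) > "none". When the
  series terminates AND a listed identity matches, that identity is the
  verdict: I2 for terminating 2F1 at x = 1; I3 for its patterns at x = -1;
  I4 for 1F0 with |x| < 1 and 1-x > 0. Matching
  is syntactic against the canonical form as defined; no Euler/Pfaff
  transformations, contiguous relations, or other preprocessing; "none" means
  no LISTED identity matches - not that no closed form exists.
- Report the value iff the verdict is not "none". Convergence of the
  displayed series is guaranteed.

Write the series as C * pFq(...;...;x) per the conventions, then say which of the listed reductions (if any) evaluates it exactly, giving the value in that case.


x = 4/3 here; the reduced form reads 0F0, upper {-}, lower {-}, C = 6/5. Verdict at x = 4/3: the exponential series (I5) matches (the 0F0 exponential series at x = 4/3). Its exact value is (6/5) * e^(4/3).

Key step: with t_0 = 6/5, the constant factors (C = 6/5, x = 4/3) combine into one prefactor.
Adjacent-term ratio: r(k) = (4/3) * 1 / [(k+1)] - rational; roots negated = parameters, x = (4/3), C = 6/5.


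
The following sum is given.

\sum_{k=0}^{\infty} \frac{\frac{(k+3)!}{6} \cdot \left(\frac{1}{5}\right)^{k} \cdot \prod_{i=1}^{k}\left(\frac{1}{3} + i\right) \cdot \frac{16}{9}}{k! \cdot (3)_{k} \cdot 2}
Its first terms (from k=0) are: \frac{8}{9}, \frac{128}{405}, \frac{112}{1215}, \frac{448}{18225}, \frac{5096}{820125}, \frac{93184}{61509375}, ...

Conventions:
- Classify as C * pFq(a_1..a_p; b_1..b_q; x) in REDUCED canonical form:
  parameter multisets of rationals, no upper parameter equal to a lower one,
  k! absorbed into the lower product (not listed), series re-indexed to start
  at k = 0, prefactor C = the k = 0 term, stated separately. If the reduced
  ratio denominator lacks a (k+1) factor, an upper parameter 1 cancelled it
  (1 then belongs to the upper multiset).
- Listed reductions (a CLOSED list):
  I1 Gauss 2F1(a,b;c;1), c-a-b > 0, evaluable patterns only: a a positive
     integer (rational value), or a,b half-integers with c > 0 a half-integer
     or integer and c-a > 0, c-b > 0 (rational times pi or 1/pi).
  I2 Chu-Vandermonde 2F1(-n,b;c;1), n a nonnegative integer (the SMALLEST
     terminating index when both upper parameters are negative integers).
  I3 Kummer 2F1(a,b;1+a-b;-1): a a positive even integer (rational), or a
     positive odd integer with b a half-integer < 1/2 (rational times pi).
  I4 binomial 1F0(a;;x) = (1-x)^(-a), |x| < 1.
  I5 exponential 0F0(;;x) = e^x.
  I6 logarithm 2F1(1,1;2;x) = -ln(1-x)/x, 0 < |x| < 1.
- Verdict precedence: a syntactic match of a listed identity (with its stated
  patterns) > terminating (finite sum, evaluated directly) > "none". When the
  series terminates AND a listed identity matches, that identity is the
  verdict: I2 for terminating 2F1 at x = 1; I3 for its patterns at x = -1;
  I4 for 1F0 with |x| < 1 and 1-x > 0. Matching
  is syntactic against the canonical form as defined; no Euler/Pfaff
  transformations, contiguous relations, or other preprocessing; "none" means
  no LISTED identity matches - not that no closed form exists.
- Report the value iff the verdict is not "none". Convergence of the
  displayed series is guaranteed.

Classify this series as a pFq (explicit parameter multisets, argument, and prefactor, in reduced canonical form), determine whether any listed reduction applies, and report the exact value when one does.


This is \frac{8}{9} * 2F1(\frac{4}{3}, 4; 3; \frac{1}{5}) in reduced canonical form. Verdict: none. A 2F1 with upper {\frac{4}{3}, 4} fits none of I1-I6 at x = \frac{1}{5}; the sum runs forever.

Key observation: t_0 = \frac{8}{9} here, and the running product (C = 8/9, x = 1/5) telescopes to a rising factorial.
Step ratio: r(k) = \frac{1}{5} * (k+\frac{4}{3}) (k+4) / [(k+3) (k+1)] - rational in k, leading ratio \frac{1}{5}; with t_0 = \frac{8}{9}, classification follows.


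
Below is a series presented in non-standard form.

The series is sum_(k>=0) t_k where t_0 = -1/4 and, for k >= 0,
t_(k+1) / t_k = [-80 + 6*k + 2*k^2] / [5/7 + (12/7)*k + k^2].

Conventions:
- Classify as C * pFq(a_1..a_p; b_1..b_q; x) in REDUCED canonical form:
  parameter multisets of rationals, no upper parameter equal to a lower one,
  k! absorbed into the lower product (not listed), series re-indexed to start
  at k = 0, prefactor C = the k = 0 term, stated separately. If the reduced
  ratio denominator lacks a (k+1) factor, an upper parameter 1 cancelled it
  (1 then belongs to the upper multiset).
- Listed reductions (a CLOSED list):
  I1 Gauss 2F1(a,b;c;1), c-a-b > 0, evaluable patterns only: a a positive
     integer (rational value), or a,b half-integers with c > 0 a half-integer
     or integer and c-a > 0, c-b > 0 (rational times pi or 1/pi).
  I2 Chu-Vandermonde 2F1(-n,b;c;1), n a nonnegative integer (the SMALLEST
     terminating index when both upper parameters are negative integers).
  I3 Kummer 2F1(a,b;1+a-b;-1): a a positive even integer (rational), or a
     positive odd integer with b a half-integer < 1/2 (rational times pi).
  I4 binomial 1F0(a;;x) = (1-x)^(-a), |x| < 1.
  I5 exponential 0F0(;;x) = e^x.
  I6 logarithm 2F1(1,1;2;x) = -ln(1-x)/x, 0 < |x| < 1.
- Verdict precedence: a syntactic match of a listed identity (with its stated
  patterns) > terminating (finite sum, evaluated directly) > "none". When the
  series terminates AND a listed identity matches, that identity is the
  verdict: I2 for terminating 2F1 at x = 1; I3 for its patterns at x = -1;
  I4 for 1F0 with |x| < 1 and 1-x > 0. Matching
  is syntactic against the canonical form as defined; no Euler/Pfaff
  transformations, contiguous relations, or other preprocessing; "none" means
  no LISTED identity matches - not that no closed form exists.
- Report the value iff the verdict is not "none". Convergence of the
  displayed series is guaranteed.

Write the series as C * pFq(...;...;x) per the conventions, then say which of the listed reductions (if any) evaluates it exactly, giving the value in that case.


x = 2 here; the reduced form reads 2F1, upper {-5, 8}, lower {5/7}, C = -1/4. Verdict: terminating. (-5)_k vanishes past k = 5, leaving a 6-term sum, computed directly. Hence: 3957609/988.

The tell: x = 2 and factor the ratio over Q (prefactor -1/4): negated roots = parameters.
Term ratio: r(k) = 2 * (k-5) (k+8) / [(k+5/7) (k+1)] - poly over poly, x = 2 from leading terms; C = -1/4 at k = 0.


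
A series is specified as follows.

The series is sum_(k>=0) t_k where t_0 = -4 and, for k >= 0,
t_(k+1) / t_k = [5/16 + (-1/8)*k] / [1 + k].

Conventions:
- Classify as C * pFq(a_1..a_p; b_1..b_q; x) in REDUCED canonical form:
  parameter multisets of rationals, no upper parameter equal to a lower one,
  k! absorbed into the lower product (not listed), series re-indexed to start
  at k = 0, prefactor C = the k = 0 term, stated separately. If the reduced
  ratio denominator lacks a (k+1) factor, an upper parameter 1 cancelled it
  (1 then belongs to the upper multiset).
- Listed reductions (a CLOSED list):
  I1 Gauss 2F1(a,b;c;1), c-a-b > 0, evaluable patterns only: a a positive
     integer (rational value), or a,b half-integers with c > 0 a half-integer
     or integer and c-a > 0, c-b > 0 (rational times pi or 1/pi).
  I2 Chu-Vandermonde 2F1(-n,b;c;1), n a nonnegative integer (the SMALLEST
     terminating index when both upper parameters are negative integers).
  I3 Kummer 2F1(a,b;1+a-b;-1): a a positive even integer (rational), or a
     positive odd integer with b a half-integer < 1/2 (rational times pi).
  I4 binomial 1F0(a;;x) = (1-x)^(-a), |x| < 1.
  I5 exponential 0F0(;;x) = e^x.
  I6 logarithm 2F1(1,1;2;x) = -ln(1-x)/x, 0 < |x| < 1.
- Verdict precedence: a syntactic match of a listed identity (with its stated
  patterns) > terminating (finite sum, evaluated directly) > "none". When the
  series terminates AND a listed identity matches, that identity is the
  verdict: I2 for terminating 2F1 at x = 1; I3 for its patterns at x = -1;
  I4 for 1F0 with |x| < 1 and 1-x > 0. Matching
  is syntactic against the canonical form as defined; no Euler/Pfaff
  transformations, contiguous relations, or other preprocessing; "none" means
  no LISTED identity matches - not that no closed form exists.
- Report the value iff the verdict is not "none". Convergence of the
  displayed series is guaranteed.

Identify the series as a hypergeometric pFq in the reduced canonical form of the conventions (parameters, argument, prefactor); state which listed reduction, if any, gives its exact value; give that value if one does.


Key step: x = (-1/8) and factor the ratio over Q (C = -4, x = -1/8): negated roots = parameters.
Step ratio: r(k) = (-1/8) * (k-5/2) / [(k+1)] - rational in k, leading ratio (-1/8); with t_0 = -4, classification follows.

Canonical form: C = -4 times 1F0 with upper {-5/2}, lower {-}, x = -1/8. Verdict: this is the binomial series (I4) (the 1F0 binomial series: exponent 5/2, x = -1/8). Its exact value is (-4) * (9/8)^(5/2).


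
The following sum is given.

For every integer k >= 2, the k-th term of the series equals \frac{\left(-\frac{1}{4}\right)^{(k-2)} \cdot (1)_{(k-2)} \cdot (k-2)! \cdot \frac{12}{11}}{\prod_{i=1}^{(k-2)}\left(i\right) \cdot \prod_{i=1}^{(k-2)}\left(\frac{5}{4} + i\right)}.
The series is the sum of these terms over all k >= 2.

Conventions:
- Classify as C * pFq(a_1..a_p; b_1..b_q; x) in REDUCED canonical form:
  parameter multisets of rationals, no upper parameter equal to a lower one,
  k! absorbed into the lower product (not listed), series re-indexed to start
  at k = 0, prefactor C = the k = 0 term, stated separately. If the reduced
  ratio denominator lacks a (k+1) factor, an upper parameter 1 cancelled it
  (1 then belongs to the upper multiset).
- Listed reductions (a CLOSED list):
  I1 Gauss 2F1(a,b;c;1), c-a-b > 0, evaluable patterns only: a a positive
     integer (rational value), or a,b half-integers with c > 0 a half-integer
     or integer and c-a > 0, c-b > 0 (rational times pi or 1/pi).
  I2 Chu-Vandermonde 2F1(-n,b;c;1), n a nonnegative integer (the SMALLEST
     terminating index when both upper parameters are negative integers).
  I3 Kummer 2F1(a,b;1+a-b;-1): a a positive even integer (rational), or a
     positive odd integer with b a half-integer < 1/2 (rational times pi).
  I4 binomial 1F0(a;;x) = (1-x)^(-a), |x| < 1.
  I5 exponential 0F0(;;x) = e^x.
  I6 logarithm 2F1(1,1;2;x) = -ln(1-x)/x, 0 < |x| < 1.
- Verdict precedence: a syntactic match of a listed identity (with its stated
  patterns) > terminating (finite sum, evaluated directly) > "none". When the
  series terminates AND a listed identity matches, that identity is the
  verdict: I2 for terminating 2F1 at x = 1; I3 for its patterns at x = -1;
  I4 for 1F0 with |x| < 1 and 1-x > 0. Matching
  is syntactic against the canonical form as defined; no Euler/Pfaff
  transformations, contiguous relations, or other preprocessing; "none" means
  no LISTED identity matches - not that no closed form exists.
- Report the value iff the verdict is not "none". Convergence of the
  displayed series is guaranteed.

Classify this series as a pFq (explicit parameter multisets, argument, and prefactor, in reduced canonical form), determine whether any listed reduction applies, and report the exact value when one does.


The series (x = -\frac{1}{4}) is 2F1: upper {1, 1}, lower {\frac{9}{4}}, prefactor \frac{12}{11}. Verdict: none (x = -\frac{1}{4}): each listed identity misses the multisets {1, 1} ; {\frac{9}{4}}.

Key observation: x = -\frac{1}{4} and the lower running product (C = 12/11, x = -1/4) is a rising factorial.
Ratio: r(k) = -\frac{1}{4} * (k+1) (k+1) / [(k+\frac{9}{4}) (k+1)] - poly over poly, x = -\frac{1}{4} from leading terms; C = \frac{12}{11} at k = 0.


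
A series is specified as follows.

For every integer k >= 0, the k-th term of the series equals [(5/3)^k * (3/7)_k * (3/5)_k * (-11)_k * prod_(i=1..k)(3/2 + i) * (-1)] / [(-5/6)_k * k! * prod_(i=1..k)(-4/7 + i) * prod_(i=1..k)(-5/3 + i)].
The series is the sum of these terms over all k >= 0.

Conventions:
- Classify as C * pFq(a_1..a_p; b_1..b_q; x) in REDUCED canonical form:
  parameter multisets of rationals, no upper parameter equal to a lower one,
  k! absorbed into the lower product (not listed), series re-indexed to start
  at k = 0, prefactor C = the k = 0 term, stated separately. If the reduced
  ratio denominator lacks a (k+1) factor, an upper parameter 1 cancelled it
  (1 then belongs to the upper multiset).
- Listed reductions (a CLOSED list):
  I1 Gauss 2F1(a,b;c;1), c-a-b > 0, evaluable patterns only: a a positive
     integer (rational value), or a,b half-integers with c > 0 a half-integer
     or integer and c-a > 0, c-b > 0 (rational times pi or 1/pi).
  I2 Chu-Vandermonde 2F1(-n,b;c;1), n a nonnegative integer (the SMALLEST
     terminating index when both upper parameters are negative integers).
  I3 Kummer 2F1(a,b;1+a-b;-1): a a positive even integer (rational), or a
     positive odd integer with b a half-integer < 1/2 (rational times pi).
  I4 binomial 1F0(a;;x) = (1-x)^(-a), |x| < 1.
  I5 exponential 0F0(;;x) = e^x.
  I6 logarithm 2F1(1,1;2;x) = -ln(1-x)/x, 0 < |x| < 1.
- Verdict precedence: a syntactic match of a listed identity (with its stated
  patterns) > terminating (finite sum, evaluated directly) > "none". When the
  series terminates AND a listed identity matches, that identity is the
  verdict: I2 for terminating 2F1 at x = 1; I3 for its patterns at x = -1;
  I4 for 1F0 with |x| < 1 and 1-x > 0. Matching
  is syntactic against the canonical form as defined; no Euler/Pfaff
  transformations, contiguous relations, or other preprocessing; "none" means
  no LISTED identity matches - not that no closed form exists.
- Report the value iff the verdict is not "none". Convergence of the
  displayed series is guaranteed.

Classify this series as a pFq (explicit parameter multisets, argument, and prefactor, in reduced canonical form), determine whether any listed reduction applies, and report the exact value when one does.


x = 5/3 here; the reduced form reads 3F2, upper {-11, 3/5, 5/2}, lower {-5/6, -2/3}, C = -1. Verdict: terminating (-11 upstairs). 12 nonzero terms in all; added directly. Hence: 1109944736353967/2669642500.

Key observation: with t_0 = -1, the running product (prefactor -1) telescopes to a rising factorial.
Term ratio: r(k) = (5/3) * (k-11) (k+3/5) (k+5/2) / [(k-5/6) (k-2/3) (k+1)] - rational in k. x = (5/3); t_0 = -1; negate the roots.


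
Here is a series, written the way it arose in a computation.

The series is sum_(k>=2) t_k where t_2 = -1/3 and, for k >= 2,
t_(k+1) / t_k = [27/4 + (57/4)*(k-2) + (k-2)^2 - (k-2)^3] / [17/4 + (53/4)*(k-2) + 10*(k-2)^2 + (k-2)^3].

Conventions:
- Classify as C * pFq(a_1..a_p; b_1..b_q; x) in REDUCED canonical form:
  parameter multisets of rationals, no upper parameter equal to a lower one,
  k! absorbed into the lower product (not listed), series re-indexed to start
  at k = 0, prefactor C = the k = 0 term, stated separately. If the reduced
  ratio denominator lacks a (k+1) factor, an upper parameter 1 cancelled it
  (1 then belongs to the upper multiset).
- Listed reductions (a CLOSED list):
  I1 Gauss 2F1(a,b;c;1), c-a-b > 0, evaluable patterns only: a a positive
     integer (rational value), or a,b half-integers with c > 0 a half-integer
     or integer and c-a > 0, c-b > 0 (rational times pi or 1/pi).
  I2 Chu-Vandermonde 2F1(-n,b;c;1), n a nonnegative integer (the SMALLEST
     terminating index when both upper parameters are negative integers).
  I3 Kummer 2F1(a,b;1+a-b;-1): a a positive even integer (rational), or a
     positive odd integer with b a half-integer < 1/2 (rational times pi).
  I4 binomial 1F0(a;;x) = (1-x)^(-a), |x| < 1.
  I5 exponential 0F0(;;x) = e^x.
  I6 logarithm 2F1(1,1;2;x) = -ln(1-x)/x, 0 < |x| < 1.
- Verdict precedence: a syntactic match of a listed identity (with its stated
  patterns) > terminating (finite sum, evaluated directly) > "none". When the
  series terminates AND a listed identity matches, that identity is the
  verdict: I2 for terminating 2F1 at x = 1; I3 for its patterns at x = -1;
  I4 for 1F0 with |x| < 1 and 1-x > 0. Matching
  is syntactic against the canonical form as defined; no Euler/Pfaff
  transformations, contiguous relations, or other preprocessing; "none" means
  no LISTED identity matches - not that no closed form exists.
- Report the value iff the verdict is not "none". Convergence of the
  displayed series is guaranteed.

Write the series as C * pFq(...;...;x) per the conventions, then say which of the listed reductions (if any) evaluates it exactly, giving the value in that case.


Classification (C = -1/3): 2F1 with upper {-9/2, 3}, lower {17/2}, argument x = -1. Verdict: Kummer's theorem (I3) applies (x = -1; c = 17/2 equals 1+a-b for upper {-9/2, 3}: listed pattern). Hence: (-15015/32768) * pi.

The tell: t_0 being -1/3, the expanded ratio factors over Q; prefactor -1/3, roots give parameters.
Consecutive-term ratio: r(k) = (-1) * (k-9/2) (k+3) / [(k+17/2) (k+1)] ; factor over Q: parameters, x = (-1), and C = -1/3.
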